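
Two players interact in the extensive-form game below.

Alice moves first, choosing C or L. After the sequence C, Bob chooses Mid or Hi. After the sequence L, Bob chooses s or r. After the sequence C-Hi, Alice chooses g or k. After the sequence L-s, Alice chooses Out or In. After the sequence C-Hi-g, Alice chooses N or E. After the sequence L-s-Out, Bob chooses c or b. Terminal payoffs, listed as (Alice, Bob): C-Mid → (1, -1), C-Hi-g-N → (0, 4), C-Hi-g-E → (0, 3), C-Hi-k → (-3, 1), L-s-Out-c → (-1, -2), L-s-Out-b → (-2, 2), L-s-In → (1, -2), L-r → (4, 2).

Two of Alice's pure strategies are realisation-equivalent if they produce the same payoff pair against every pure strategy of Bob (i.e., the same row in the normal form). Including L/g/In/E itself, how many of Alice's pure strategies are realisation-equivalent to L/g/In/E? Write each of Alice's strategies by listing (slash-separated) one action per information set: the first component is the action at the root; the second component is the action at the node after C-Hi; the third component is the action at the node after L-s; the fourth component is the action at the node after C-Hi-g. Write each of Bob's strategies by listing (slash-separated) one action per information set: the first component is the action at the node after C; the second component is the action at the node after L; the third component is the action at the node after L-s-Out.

Row for L/g/In/E (columns Mid/s/c, Mid/s/b, Mid/r/c, Mid/r/b, Hi/s/c, Hi/s/b, Hi/r/c, Hi/r/b): (1,-2) (1,-2) (4,2) (4,2) (1,-2) (1,-2) (4,2) (4,2).
Under L/g/In/E, Alice's choice at the node after C-Hi and at the node after C-Hi-g can never be reached regardless of what Bob does, so varying those choices leaves every outcome unchanged.
Holding the reachable choices fixed and varying the unreachable ones freely already gives 2 × 2 = 4 equivalent strategies.
No other strategy reproduces this row, so those 4 are the full class: L/g/In/N, L/g/In/E, L/k/In/N, L/k/In/E.

4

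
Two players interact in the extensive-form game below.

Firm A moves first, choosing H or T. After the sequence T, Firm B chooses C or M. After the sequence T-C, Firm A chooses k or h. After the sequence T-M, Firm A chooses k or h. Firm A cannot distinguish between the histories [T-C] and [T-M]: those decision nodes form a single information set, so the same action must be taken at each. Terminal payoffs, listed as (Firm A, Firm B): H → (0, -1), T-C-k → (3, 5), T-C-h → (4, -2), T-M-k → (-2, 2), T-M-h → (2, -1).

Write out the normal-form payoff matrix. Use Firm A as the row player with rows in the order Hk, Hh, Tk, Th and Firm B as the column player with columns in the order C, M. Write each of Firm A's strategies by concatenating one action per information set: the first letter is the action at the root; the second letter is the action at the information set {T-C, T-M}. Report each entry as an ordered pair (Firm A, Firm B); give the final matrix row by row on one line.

            C        M
  Hk   (0,-1)   (0,-1)
  Hh   (0,-1)   (0,-1)
  Tk    (3,5)   (-2,2)
  Th   (4,-2)   (2,-1)

Hk: (0,-1) (0,-1) | Hh: (0,-1) (0,-1) | Tk: (3,5) (-2,2) | Th: (4,-2) (2,-1)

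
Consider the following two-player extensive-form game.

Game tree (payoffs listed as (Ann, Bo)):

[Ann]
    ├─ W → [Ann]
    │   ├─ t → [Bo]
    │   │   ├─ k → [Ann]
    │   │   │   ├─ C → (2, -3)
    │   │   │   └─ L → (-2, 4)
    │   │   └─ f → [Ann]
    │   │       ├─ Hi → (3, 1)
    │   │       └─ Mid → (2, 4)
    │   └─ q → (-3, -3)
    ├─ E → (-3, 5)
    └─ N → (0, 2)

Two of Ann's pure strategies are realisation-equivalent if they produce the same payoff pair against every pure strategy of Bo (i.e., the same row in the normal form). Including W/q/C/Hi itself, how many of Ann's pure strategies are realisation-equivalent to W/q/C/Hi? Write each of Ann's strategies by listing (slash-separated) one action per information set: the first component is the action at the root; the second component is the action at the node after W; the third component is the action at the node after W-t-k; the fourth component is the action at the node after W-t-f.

4

Row for W/q/C/Hi (columns k, f): (-3,-3) (-3,-3).
Under W/q/C/Hi, Ann's choice at the node after W-t-k and at the node after W-t-f can never be reached regardless of what Bo does, so varying those choices leaves every outcome unchanged.
Holding the reachable choices fixed and varying the unreachable ones freely already gives 2 × 2 = 4 equivalent strategies.
No other strategy reproduces this row, so those 4 are the full class: W/q/C/Hi, W/q/C/Mid, W/q/L/Hi, W/q/L/Mid.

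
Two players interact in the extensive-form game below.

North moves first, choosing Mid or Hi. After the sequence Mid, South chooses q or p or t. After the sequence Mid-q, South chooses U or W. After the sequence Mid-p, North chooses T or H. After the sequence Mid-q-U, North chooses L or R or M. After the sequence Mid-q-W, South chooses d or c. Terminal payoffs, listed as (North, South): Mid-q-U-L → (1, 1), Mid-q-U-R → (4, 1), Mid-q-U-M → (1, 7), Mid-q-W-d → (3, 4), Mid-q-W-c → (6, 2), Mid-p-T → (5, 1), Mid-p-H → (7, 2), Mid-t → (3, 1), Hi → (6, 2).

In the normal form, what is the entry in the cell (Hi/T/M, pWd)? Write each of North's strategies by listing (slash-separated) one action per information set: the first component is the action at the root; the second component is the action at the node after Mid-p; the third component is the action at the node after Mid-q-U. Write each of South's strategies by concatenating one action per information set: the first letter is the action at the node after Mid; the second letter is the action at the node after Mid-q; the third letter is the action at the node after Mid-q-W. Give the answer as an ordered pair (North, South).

(6, 2)

Trace the play path from the root:
  North plays Hi
→ terminal payoff (6, 2).
(North's choice at the node after Mid-p is never reached on this path, so it doesn't affect the outcome.)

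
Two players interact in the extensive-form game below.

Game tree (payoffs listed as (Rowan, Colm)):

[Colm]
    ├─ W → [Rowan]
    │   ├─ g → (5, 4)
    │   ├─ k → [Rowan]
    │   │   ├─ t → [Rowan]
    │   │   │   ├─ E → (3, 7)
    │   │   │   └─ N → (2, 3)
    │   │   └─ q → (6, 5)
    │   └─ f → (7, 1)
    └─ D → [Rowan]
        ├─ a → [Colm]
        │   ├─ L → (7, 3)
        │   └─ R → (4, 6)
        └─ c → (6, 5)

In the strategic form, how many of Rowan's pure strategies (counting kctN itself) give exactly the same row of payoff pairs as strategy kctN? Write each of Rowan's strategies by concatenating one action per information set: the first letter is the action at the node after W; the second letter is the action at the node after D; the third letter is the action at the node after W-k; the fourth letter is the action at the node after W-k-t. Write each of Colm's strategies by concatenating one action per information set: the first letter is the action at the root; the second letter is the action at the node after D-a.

Row for kctN (columns WL, WR, DL, DR): (2,3) (2,3) (6,5) (6,5).
Every one of Rowan's information sets is on the play path for some reply by Colm when Rowan follows kctN.
Changing the action at any of them therefore changes at least one column, so only kctN itself gives this row.

1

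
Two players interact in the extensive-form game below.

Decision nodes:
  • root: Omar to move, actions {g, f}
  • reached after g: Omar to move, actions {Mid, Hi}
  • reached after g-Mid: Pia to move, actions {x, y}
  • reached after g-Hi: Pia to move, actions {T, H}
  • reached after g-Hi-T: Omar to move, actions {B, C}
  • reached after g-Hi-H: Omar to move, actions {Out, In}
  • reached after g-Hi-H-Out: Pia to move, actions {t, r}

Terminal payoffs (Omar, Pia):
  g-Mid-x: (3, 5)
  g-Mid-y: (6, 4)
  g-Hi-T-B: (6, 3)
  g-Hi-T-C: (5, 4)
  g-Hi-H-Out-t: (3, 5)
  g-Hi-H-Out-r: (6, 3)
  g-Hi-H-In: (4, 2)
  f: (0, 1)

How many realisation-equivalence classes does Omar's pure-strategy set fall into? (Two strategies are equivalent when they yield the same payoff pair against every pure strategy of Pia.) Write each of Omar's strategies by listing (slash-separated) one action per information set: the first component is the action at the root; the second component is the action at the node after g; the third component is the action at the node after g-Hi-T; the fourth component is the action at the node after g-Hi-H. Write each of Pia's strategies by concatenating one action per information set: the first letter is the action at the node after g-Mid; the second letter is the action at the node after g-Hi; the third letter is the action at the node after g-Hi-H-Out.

6

Omar has 16 pure strategies: g/Mid/B/Out, g/Mid/B/In, g/Mid/C/Out, g/Mid/C/In, g/Hi/B/Out, g/Hi/B/In, g/Hi/C/Out, g/Hi/C/In, f/Mid/B/Out, f/Mid/B/In, f/Mid/C/Out, f/Mid/C/In, f/Hi/B/Out, f/Hi/B/In, f/Hi/C/Out, f/Hi/C/In. Columns: xTt, xTr, xHt, xHr, yTt, yTr, yHt, yHr.
{g/Mid/B/Out, g/Mid/B/In, g/Mid/C/Out, g/Mid/C/In} → row (3,5) (3,5) (3,5) (3,5) (6,4) (6,4) (6,4) (6,4)
{g/Hi/B/Out} → row (6,3) (6,3) (3,5) (6,3) (6,3) (6,3) (3,5) (6,3)
{g/Hi/B/In} → row (6,3) (6,3) (4,2) (4,2) (6,3) (6,3) (4,2) (4,2)
{g/Hi/C/Out} → row (5,4) (5,4) (3,5) (6,3) (5,4) (5,4) (3,5) (6,3)
{g/Hi/C/In} → row (5,4) (5,4) (4,2) (4,2) (5,4) (5,4) (4,2) (4,2)
{f/Mid/B/Out, f/Mid/B/In, f/Mid/C/Out, f/Mid/C/In, f/Hi/B/Out, f/Hi/B/In, f/Hi/C/Out, f/Hi/C/In} → row (0,1) (0,1) (0,1) (0,1) (0,1) (0,1) (0,1) (0,1)
That's 6 distinct rows out of 16 strategies.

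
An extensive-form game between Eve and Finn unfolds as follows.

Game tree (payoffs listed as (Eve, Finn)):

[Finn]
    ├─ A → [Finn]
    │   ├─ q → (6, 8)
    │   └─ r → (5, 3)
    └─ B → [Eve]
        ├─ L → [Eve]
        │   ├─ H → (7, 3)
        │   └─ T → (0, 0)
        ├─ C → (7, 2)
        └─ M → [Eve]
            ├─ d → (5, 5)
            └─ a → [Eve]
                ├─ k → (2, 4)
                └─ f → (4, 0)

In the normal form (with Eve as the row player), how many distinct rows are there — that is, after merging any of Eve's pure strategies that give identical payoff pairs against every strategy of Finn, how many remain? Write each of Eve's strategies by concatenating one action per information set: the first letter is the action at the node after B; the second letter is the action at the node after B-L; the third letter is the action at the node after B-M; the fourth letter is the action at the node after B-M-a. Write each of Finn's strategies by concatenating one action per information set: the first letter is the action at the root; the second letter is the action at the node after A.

6

Eve has 24 pure strategies: LHdk, LHdf, LHak, LHaf, LTdk, LTdf, LTak, LTaf, CHdk, CHdf, CHak, CHaf, CTdk, CTdf, CTak, CTaf, MHdk, MHdf, MHak, MHaf, MTdk, MTdf, MTak, MTaf. Columns: Aq, Ar, Bq, Br.
{LHdk, LHdf, LHak, LHaf} → row (6,8) (5,3) (7,3) (7,3)
{LTdk, LTdf, LTak, LTaf} → row (6,8) (5,3) (0,0) (0,0)
{CHdk, CHdf, CHak, CHaf, CTdk, CTdf, CTak, CTaf} → row (6,8) (5,3) (7,2) (7,2)
{MHdk, MHdf, MTdk, MTdf} → row (6,8) (5,3) (5,5) (5,5)
{MHak, MTak} → row (6,8) (5,3) (2,4) (2,4)
{MHaf, MTaf} → row (6,8) (5,3) (4,0) (4,0)
That's 6 distinct rows out of 24 strategies.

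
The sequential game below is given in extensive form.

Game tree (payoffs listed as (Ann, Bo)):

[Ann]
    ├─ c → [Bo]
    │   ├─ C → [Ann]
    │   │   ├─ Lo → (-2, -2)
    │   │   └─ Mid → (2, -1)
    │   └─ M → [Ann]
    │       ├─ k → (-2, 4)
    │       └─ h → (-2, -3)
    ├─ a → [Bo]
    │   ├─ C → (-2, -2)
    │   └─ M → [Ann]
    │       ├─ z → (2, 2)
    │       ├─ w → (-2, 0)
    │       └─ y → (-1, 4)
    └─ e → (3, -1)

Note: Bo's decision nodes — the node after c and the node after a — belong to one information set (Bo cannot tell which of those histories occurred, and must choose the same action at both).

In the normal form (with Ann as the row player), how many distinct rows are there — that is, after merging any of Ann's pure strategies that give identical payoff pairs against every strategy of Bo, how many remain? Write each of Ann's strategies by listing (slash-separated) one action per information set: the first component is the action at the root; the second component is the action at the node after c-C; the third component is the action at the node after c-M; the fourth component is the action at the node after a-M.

8

Ann has 36 pure strategies: c/Lo/k/z, c/Lo/k/w, c/Lo/k/y, c/Lo/h/z, c/Lo/h/w, c/Lo/h/y, c/Mid/k/z, c/Mid/k/w, c/Mid/k/y, c/Mid/h/z, c/Mid/h/w, c/Mid/h/y, a/Lo/k/z, a/Lo/k/w, a/Lo/k/y, a/Lo/h/z, a/Lo/h/w, a/Lo/h/y, a/Mid/k/z, a/Mid/k/w, a/Mid/k/y, a/Mid/h/z, a/Mid/h/w, a/Mid/h/y, e/Lo/k/z, e/Lo/k/w, e/Lo/k/y, e/Lo/h/z, e/Lo/h/w, e/Lo/h/y, e/Mid/k/z, e/Mid/k/w, e/Mid/k/y, e/Mid/h/z, e/Mid/h/w, e/Mid/h/y. Columns: C, M.
{c/Lo/k/z, c/Lo/k/w, c/Lo/k/y} → row (-2,-2) (-2,4)
{c/Lo/h/z, c/Lo/h/w, c/Lo/h/y} → row (-2,-2) (-2,-3)
{c/Mid/k/z, c/Mid/k/w, c/Mid/k/y} → row (2,-1) (-2,4)
{c/Mid/h/z, c/Mid/h/w, c/Mid/h/y} → row (2,-1) (-2,-3)
{a/Lo/k/z, a/Lo/h/z, a/Mid/k/z, a/Mid/h/z} → row (-2,-2) (2,2)
{a/Lo/k/w, a/Lo/h/w, a/Mid/k/w, a/Mid/h/w} → row (-2,-2) (-2,0)
{a/Lo/k/y, a/Lo/h/y, a/Mid/k/y, a/Mid/h/y} → row (-2,-2) (-1,4)
{e/Lo/k/z, e/Lo/k/w, e/Lo/k/y, e/Lo/h/z, e/Lo/h/w, e/Lo/h/y, e/Mid/k/z, e/Mid/k/w, e/Mid/k/y, e/Mid/h/z, e/Mid/h/w, e/Mid/h/y} → row (3,-1) (3,-1)
That's 8 distinct rows out of 36 strategies.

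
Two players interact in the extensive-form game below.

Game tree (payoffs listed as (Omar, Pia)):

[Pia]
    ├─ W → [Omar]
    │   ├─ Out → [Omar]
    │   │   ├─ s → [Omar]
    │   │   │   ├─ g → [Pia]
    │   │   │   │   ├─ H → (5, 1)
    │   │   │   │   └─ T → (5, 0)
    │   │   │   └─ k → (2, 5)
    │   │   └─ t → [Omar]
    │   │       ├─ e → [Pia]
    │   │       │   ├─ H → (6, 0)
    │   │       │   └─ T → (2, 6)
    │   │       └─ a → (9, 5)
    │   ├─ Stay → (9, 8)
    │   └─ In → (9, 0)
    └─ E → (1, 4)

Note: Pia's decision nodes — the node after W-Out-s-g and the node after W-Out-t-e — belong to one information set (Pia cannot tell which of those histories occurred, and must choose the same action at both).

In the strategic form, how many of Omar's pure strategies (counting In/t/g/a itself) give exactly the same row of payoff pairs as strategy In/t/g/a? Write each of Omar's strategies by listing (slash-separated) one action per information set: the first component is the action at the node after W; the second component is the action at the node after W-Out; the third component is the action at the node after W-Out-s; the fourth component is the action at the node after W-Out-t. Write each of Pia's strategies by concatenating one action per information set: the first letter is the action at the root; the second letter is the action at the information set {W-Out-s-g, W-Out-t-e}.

Row for In/t/g/a (columns WH, WT, EH, ET): (9,0) (9,0) (1,4) (1,4).
Under In/t/g/a, Omar's choice at the node after W-Out and at the node after W-Out-s and at the node after W-Out-t can never be reached regardless of what Pia does, so varying those choices leaves every outcome unchanged.
Holding the reachable choices fixed and varying the unreachable ones freely already gives 2 × 2 × 2 = 8 equivalent strategies.
No other strategy reproduces this row, so those 8 are the full class: In/s/g/e, In/s/g/a, In/s/k/e, In/s/k/a, In/t/g/e, In/t/g/a, In/t/k/e, In/t/k/a.

8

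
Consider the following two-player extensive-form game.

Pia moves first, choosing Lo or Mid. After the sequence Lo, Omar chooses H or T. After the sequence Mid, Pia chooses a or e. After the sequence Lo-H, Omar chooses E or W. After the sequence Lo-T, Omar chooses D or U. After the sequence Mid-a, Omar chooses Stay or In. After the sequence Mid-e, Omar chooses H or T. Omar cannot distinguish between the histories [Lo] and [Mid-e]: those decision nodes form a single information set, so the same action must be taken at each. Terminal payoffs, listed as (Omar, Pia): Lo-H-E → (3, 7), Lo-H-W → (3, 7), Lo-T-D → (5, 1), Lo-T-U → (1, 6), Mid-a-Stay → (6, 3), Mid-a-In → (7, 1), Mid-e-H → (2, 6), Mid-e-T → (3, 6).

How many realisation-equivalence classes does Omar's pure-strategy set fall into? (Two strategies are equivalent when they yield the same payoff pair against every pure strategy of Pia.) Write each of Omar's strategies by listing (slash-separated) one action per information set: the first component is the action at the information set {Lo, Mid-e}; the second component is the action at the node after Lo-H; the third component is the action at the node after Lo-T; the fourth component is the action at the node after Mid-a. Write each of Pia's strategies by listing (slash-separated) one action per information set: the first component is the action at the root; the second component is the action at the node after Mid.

Omar has 16 pure strategies: H/E/D/Stay, H/E/D/In, H/E/U/Stay, H/E/U/In, H/W/D/Stay, H/W/D/In, H/W/U/Stay, H/W/U/In, T/E/D/Stay, T/E/D/In, T/E/U/Stay, T/E/U/In, T/W/D/Stay, T/W/D/In, T/W/U/Stay, T/W/U/In. Columns: Lo/a, Lo/e, Mid/a, Mid/e.
{H/E/D/Stay, H/E/U/Stay, H/W/D/Stay, H/W/U/Stay} → row (3,7) (3,7) (6,3) (2,6)
{H/E/D/In, H/E/U/In, H/W/D/In, H/W/U/In} → row (3,7) (3,7) (7,1) (2,6)
{T/E/D/Stay, T/W/D/Stay} → row (5,1) (5,1) (6,3) (3,6)
{T/E/D/In, T/W/D/In} → row (5,1) (5,1) (7,1) (3,6)
{T/E/U/Stay, T/W/U/Stay} → row (1,6) (1,6) (6,3) (3,6)
{T/E/U/In, T/W/U/In} → row (1,6) (1,6) (7,1) (3,6)
That's 6 distinct rows out of 16 strategies.

6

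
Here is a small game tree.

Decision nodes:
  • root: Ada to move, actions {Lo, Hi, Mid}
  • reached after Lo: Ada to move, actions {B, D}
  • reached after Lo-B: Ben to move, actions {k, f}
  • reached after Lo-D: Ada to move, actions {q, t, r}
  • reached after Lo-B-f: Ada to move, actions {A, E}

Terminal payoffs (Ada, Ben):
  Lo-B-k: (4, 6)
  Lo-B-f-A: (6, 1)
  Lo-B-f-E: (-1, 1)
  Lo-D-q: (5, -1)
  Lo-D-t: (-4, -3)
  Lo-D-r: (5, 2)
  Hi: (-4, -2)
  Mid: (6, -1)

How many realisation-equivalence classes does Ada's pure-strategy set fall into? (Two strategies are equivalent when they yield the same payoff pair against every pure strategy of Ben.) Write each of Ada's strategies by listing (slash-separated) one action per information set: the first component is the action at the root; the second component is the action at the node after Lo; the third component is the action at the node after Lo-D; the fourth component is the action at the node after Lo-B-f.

7

Ada has 36 pure strategies: Lo/B/q/A, Lo/B/q/E, Lo/B/t/A, Lo/B/t/E, Lo/B/r/A, Lo/B/r/E, Lo/D/q/A, Lo/D/q/E, Lo/D/t/A, Lo/D/t/E, Lo/D/r/A, Lo/D/r/E, Hi/B/q/A, Hi/B/q/E, Hi/B/t/A, Hi/B/t/E, Hi/B/r/A, Hi/B/r/E, Hi/D/q/A, Hi/D/q/E, Hi/D/t/A, Hi/D/t/E, Hi/D/r/A, Hi/D/r/E, Mid/B/q/A, Mid/B/q/E, Mid/B/t/A, Mid/B/t/E, Mid/B/r/A, Mid/B/r/E, Mid/D/q/A, Mid/D/q/E, Mid/D/t/A, Mid/D/t/E, Mid/D/r/A, Mid/D/r/E. Columns: k, f.
{Lo/B/q/A, Lo/B/t/A, Lo/B/r/A} → row (4,6) (6,1)
{Lo/B/q/E, Lo/B/t/E, Lo/B/r/E} → row (4,6) (-1,1)
{Lo/D/q/A, Lo/D/q/E} → row (5,-1) (5,-1)
{Lo/D/t/A, Lo/D/t/E} → row (-4,-3) (-4,-3)
{Lo/D/r/A, Lo/D/r/E} → row (5,2) (5,2)
{Hi/B/q/A, Hi/B/q/E, Hi/B/t/A, Hi/B/t/E, Hi/B/r/A, Hi/B/r/E, Hi/D/q/A, Hi/D/q/E, Hi/D/t/A, Hi/D/t/E, Hi/D/r/A, Hi/D/r/E} → row (-4,-2) (-4,-2)
{Mid/B/q/A, Mid/B/q/E, Mid/B/t/A, Mid/B/t/E, Mid/B/r/A, Mid/B/r/E, Mid/D/q/A, Mid/D/q/E, Mid/D/t/A, Mid/D/t/E, Mid/D/r/A, Mid/D/r/E} → row (6,-1) (6,-1)
That's 7 distinct rows out of 36 strategies.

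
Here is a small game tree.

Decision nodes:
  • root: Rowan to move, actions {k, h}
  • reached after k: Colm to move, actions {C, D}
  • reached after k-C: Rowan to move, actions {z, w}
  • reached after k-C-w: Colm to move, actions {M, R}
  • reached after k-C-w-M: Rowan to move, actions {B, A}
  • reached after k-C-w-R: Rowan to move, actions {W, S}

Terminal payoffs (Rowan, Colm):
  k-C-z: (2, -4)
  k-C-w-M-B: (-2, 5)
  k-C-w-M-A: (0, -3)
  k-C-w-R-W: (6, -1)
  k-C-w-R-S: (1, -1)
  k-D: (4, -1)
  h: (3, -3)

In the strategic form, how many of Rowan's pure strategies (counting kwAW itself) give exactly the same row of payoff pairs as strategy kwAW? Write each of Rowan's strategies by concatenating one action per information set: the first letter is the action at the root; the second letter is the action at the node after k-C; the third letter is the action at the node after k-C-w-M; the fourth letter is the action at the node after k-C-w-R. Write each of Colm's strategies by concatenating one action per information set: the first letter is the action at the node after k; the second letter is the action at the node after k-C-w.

1

Row for kwAW (columns CM, CR, DM, DR): (0,-3) (6,-1) (4,-1) (4,-1).
Every one of Rowan's information sets is on the play path for some reply by Colm when Rowan follows kwAW.
Changing the action at any of them therefore changes at least one column, so only kwAW itself gives this row.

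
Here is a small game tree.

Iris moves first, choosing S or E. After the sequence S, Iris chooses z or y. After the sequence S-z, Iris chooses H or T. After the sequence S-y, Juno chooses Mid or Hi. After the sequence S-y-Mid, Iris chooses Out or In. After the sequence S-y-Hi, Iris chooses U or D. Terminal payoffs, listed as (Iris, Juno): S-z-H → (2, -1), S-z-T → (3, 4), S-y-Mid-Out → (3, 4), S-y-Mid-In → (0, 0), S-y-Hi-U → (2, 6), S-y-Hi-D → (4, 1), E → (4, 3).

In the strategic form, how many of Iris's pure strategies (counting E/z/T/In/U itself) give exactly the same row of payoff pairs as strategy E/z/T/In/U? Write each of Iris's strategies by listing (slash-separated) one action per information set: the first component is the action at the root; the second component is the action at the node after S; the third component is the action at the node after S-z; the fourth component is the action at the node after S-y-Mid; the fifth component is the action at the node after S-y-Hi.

Row for E/z/T/In/U (columns Mid, Hi): (4,3) (4,3).
Under E/z/T/In/U, Iris's choice at the node after S and at the node after S-z and at the node after S-y-Mid and at the node after S-y-Hi can never be reached regardless of what Juno does, so varying those choices leaves every outcome unchanged.
Holding the reachable choices fixed and varying the unreachable ones freely already gives 2 × 2 × 2 × 2 = 16 equivalent strategies.
No other strategy reproduces this row, so those 16 are the full class: E/z/H/Out/U, E/z/H/Out/D, E/z/H/In/U, E/z/H/In/D, E/z/T/Out/U, E/z/T/Out/D, E/z/T/In/U, E/z/T/In/D, E/y/H/Out/U, E/y/H/Out/D, E/y/H/In/U, E/y/H/In/D, E/y/T/Out/U, E/y/T/Out/D, E/y/T/In/U, E/y/T/In/D.

16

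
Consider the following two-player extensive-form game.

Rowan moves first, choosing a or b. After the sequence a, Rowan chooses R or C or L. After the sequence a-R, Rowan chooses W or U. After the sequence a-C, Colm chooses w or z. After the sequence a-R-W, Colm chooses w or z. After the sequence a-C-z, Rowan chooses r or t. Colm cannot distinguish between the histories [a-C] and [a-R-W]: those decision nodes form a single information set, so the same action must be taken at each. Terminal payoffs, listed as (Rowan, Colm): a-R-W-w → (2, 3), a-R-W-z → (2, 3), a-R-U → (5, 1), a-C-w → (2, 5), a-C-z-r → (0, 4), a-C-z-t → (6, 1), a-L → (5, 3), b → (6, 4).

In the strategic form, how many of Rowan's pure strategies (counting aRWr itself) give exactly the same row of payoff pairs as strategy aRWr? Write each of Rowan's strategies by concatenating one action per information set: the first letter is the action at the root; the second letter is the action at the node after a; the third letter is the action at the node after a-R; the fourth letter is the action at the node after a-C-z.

Row for aRWr (columns w, z): (2,3) (2,3).
Under aRWr, Rowan's choice at the node after a-C-z can never be reached regardless of what Colm does, so varying those choices leaves every outcome unchanged.
Holding the reachable choices fixed and varying the unreachable one freely already gives 2 equivalent strategies.
No other strategy reproduces this row, so those 2 are the full class: aRWr, aRWt.

2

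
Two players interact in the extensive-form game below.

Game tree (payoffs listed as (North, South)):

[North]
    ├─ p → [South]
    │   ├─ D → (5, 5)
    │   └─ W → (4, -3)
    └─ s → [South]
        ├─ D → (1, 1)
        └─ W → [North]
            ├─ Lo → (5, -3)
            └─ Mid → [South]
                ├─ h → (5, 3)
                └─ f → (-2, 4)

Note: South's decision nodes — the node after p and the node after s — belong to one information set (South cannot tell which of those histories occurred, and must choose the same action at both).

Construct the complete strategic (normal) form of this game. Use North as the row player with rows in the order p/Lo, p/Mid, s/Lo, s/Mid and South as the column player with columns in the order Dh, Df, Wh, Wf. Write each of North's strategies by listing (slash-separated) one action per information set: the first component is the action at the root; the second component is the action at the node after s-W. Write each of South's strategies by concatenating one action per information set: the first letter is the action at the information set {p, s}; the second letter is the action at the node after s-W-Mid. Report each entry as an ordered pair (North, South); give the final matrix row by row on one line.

Row p/Lo: Dh→(5,5), Df→(5,5), Wh→(4,-3), Wf→(4,-3)
Row p/Mid: Dh→(5,5), Df→(5,5), Wh→(4,-3), Wf→(4,-3)
Row s/Lo: Dh→(1,1), Df→(1,1), Wh→(5,-3), Wf→(5,-3)
Row s/Mid: Dh→(1,1), Df→(1,1), Wh→(5,3), Wf→(-2,4)

p/Lo: (5,5) (5,5) (4,-3) (4,-3) | p/Mid: (5,5) (5,5) (4,-3) (4,-3) | s/Lo: (1,1) (1,1) (5,-3) (5,-3) | s/Mid: (1,1) (1,1) (5,3) (-2,4)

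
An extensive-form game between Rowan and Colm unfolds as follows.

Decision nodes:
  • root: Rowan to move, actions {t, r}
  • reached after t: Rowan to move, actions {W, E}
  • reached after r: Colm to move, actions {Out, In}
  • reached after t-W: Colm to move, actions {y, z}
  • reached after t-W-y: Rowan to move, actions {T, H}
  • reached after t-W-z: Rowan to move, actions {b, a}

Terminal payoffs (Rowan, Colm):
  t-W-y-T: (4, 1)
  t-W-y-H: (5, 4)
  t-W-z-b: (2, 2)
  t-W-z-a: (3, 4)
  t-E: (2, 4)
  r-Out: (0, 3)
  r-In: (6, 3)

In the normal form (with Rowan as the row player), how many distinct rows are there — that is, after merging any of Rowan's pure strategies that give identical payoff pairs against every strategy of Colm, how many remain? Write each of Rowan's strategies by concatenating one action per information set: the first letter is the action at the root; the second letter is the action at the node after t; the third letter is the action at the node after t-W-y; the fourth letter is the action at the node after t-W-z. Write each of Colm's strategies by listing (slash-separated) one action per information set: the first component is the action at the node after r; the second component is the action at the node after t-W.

6

Rowan has 16 pure strategies: tWTb, tWTa, tWHb, tWHa, tETb, tETa, tEHb, tEHa, rWTb, rWTa, rWHb, rWHa, rETb, rETa, rEHb, rEHa. Columns: Out/y, Out/z, In/y, In/z.
{tWTb} → row (4,1) (2,2) (4,1) (2,2)
{tWTa} → row (4,1) (3,4) (4,1) (3,4)
{tWHb} → row (5,4) (2,2) (5,4) (2,2)
{tWHa} → row (5,4) (3,4) (5,4) (3,4)
{tETb, tETa, tEHb, tEHa} → row (2,4) (2,4) (2,4) (2,4)
{rWTb, rWTa, rWHb, rWHa, rETb, rETa, rEHb, rEHa} → row (0,3) (0,3) (6,3) (6,3)
That's 6 distinct rows out of 16 strategies.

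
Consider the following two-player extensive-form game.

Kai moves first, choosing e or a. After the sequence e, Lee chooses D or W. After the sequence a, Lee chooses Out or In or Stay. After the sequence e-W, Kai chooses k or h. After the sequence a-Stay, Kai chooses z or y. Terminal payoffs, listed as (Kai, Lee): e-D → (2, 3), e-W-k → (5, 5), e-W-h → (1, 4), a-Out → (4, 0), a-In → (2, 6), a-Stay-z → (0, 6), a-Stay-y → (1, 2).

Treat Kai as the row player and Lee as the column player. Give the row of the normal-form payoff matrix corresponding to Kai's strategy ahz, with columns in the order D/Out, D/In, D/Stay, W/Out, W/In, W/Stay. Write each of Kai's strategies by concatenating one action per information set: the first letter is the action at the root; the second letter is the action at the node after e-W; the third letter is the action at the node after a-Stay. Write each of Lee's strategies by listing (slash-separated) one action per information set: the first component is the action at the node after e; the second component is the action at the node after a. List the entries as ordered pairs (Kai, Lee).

(4,0) (2,6) (0,6) (4,0) (2,6) (0,6)

vs D/Out: Kai plays a → Lee plays Out at [a] → (4, 0)
vs D/In: Kai plays a → Lee plays In at [a] → (2, 6)
vs D/Stay: Kai plays a → Lee plays Stay at [a] → Kai plays z at [a-Stay] → (0, 6)
vs W/Out: Kai plays a → Lee plays Out at [a] → (4, 0)
vs W/In: Kai plays a → Lee plays In at [a] → (2, 6)
vs W/Stay: Kai plays a → Lee plays Stay at [a] → Kai plays z at [a-Stay] → (0, 6)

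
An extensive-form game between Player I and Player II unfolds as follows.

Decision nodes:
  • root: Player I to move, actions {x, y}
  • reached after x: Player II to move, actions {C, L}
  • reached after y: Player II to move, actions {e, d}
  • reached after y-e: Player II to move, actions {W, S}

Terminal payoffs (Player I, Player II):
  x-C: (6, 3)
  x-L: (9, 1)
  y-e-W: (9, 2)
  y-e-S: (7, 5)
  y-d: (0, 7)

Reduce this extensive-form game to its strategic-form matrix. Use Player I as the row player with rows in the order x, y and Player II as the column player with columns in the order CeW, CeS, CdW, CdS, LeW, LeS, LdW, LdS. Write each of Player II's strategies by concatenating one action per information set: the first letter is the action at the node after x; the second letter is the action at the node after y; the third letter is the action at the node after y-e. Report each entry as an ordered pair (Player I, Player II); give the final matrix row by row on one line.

Row x: CeW→(6,3), CeS→(6,3), CdW→(6,3), CdS→(6,3), LeW→(9,1), LeS→(9,1), LdW→(9,1), LdS→(9,1)
Row y: CeW→(9,2), CeS→(7,5), CdW→(0,7), CdS→(0,7), LeW→(9,2), LeS→(7,5), LdW→(0,7), LdS→(0,7)

x: (6,3) (6,3) (6,3) (6,3) (9,1) (9,1) (9,1) (9,1) | y: (9,2) (7,5) (0,7) (0,7) (9,2) (7,5) (0,7) (0,7)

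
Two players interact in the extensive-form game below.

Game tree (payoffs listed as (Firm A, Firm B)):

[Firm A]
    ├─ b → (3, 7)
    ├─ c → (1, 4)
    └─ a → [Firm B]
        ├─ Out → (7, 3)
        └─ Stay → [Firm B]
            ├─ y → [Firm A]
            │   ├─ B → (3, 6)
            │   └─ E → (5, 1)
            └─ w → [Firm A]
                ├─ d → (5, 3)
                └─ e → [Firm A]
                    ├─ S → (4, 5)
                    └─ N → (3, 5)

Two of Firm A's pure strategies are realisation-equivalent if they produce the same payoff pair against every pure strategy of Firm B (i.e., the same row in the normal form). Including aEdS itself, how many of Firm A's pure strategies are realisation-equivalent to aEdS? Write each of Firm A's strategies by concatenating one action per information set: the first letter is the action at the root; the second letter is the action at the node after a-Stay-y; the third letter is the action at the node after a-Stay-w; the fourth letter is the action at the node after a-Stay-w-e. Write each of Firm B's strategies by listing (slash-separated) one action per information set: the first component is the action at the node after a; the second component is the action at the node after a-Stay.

2

Row for aEdS (columns Out/y, Out/w, Stay/y, Stay/w): (7,3) (7,3) (5,1) (5,3).
Under aEdS, Firm A's choice at the node after a-Stay-w-e can never be reached regardless of what Firm B does, so varying those choices leaves every outcome unchanged.
Holding the reachable choices fixed and varying the unreachable one freely already gives 2 equivalent strategies.
No other strategy reproduces this row, so those 2 are the full class: aEdS, aEdN.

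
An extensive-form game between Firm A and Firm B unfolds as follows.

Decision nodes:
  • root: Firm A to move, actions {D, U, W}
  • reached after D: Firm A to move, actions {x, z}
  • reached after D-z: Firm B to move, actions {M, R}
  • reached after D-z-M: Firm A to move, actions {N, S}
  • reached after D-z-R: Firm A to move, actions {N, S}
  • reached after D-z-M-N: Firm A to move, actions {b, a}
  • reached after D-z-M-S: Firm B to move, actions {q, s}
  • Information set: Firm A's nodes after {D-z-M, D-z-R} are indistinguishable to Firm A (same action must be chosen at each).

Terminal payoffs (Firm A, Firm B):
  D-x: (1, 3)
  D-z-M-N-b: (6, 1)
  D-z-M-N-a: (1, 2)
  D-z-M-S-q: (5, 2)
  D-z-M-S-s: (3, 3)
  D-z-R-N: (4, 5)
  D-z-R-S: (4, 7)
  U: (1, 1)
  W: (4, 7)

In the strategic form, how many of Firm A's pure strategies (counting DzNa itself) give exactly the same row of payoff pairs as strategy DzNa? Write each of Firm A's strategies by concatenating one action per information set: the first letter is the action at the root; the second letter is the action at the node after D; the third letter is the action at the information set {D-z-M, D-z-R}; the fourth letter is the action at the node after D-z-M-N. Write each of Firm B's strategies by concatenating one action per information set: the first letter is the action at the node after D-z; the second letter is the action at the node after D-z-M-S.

Row for DzNa (columns Mq, Ms, Rq, Rs): (1,2) (1,2) (4,5) (4,5).
Every one of Firm A's information sets is on the play path for some reply by Firm B when Firm A follows DzNa.
Changing the action at any of them therefore changes at least one column, so only DzNa itself gives this row.

1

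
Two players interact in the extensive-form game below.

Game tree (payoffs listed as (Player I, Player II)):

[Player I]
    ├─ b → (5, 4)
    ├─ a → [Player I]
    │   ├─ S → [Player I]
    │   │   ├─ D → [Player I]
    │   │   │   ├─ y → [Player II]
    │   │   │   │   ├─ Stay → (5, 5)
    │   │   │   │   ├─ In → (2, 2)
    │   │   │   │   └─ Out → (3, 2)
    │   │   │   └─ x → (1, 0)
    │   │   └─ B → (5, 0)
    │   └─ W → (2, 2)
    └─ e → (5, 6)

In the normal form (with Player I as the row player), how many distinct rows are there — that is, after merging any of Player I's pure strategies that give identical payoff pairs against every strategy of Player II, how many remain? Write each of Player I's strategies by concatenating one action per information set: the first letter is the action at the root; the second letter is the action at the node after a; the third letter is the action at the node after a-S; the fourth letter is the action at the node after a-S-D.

Player I has 24 pure strategies: bSDy, bSDx, bSBy, bSBx, bWDy, bWDx, bWBy, bWBx, aSDy, aSDx, aSBy, aSBx, aWDy, aWDx, aWBy, aWBx, eSDy, eSDx, eSBy, eSBx, eWDy, eWDx, eWBy, eWBx. Columns: Stay, In, Out.
{bSDy, bSDx, bSBy, bSBx, bWDy, bWDx, bWBy, bWBx} → row (5,4) (5,4) (5,4)
{aSDy} → row (5,5) (2,2) (3,2)
{aSDx} → row (1,0) (1,0) (1,0)
{aSBy, aSBx} → row (5,0) (5,0) (5,0)
{aWDy, aWDx, aWBy, aWBx} → row (2,2) (2,2) (2,2)
{eSDy, eSDx, eSBy, eSBx, eWDy, eWDx, eWBy, eWBx} → row (5,6) (5,6) (5,6)
That's 6 distinct rows out of 24 strategies.

6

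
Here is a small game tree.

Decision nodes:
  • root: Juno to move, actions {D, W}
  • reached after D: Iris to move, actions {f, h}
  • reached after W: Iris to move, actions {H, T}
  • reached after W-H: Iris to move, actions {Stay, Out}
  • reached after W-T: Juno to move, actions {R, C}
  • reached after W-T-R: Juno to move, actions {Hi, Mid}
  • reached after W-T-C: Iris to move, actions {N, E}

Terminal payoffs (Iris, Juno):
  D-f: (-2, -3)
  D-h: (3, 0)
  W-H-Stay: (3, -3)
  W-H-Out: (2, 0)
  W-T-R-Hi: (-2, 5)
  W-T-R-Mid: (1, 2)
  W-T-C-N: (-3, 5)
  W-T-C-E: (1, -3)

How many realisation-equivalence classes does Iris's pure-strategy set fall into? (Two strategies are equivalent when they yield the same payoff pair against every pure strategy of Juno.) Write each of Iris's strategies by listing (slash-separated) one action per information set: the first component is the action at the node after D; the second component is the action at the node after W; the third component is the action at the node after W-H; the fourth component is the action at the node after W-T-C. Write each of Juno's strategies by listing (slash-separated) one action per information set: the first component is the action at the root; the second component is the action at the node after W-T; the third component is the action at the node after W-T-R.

Iris has 16 pure strategies: f/H/Stay/N, f/H/Stay/E, f/H/Out/N, f/H/Out/E, f/T/Stay/N, f/T/Stay/E, f/T/Out/N, f/T/Out/E, h/H/Stay/N, h/H/Stay/E, h/H/Out/N, h/H/Out/E, h/T/Stay/N, h/T/Stay/E, h/T/Out/N, h/T/Out/E. Columns: D/R/Hi, D/R/Mid, D/C/Hi, D/C/Mid, W/R/Hi, W/R/Mid, W/C/Hi, W/C/Mid.
{f/H/Stay/N, f/H/Stay/E} → row (-2,-3) (-2,-3) (-2,-3) (-2,-3) (3,-3) (3,-3) (3,-3) (3,-3)
{f/H/Out/N, f/H/Out/E} → row (-2,-3) (-2,-3) (-2,-3) (-2,-3) (2,0) (2,0) (2,0) (2,0)
{f/T/Stay/N, f/T/Out/N} → row (-2,-3) (-2,-3) (-2,-3) (-2,-3) (-2,5) (1,2) (-3,5) (-3,5)
{f/T/Stay/E, f/T/Out/E} → row (-2,-3) (-2,-3) (-2,-3) (-2,-3) (-2,5) (1,2) (1,-3) (1,-3)
{h/H/Stay/N, h/H/Stay/E} → row (3,0) (3,0) (3,0) (3,0) (3,-3) (3,-3) (3,-3) (3,-3)
{h/H/Out/N, h/H/Out/E} → row (3,0) (3,0) (3,0) (3,0) (2,0) (2,0) (2,0) (2,0)
{h/T/Stay/N, h/T/Out/N} → row (3,0) (3,0) (3,0) (3,0) (-2,5) (1,2) (-3,5) (-3,5)
{h/T/Stay/E, h/T/Out/E} → row (3,0) (3,0) (3,0) (3,0) (-2,5) (1,2) (1,-3) (1,-3)
That's 8 distinct rows out of 16 strategies.

8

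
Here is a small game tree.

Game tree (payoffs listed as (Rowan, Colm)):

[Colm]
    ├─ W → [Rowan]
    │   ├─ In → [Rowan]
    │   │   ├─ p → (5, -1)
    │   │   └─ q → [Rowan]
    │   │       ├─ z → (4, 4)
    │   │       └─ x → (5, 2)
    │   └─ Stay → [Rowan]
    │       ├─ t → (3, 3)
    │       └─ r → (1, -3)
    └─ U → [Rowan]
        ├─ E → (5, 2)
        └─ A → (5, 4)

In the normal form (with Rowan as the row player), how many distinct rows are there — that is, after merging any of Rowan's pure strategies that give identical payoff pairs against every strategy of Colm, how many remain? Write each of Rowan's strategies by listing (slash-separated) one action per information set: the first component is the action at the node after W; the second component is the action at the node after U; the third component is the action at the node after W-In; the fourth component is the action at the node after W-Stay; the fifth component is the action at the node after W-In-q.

Rowan has 32 pure strategies: In/E/p/t/z, In/E/p/t/x, In/E/p/r/z, In/E/p/r/x, In/E/q/t/z, In/E/q/t/x, In/E/q/r/z, In/E/q/r/x, In/A/p/t/z, In/A/p/t/x, In/A/p/r/z, In/A/p/r/x, In/A/q/t/z, In/A/q/t/x, In/A/q/r/z, In/A/q/r/x, Stay/E/p/t/z, Stay/E/p/t/x, Stay/E/p/r/z, Stay/E/p/r/x, Stay/E/q/t/z, Stay/E/q/t/x, Stay/E/q/r/z, Stay/E/q/r/x, Stay/A/p/t/z, Stay/A/p/t/x, Stay/A/p/r/z, Stay/A/p/r/x, Stay/A/q/t/z, Stay/A/q/t/x, Stay/A/q/r/z, Stay/A/q/r/x. Columns: W, U.
{In/E/p/t/z, In/E/p/t/x, In/E/p/r/z, In/E/p/r/x} → row (5,-1) (5,2)
{In/E/q/t/z, In/E/q/r/z} → row (4,4) (5,2)
{In/E/q/t/x, In/E/q/r/x} → row (5,2) (5,2)
{In/A/p/t/z, In/A/p/t/x, In/A/p/r/z, In/A/p/r/x} → row (5,-1) (5,4)
{In/A/q/t/z, In/A/q/r/z} → row (4,4) (5,4)
{In/A/q/t/x, In/A/q/r/x} → row (5,2) (5,4)
{Stay/E/p/t/z, Stay/E/p/t/x, Stay/E/q/t/z, Stay/E/q/t/x} → row (3,3) (5,2)
{Stay/E/p/r/z, Stay/E/p/r/x, Stay/E/q/r/z, Stay/E/q/r/x} → row (1,-3) (5,2)
{Stay/A/p/t/z, Stay/A/p/t/x, Stay/A/q/t/z, Stay/A/q/t/x} → row (3,3) (5,4)
{Stay/A/p/r/z, Stay/A/p/r/x, Stay/A/q/r/z, Stay/A/q/r/x} → row (1,-3) (5,4)
That's 10 distinct rows out of 32 strategies.

10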